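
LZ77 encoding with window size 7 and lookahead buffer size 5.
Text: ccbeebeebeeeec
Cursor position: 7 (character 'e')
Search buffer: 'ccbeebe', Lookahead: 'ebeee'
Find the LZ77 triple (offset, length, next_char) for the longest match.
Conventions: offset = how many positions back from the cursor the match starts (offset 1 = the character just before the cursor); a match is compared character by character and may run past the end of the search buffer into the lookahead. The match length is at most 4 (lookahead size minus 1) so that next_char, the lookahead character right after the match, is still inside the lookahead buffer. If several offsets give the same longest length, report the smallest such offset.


Try each offset into the search buffer:
  offset=1 (pos 6, char 'e'): match length 1
  offset=2 (pos 5, char 'b'): match length 0
  offset=3 (pos 4, char 'e'): match length 4
  offset=4 (pos 3, char 'e'): match length 1
  offset=5 (pos 2, char 'b'): match length 0
  offset=6 (pos 1, char 'c'): match length 0
  offset=7 (pos 0, char 'c'): match length 0
Longest match has length 4 at offset 3.
next_char = character at position 7 + 4 = 11 -> 'e'

Best match: offset=3, length=4 (matching 'ebee' starting at position 4)
LZ77 triple: (3, 4, 'e')


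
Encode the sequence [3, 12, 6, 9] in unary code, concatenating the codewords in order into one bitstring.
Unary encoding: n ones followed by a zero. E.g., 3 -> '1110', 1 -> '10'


Encode each number as n ones followed by a terminating 0:
  3 -> 1110 (4 bits)
  12 -> 1111111111110 (13 bits)
  6 -> 1111110 (7 bits)
  9 -> 1111111110 (10 bits)
Total length = 4 + 13 + 7 + 10 = 34 bits.

Unary([3, 12, 6, 9]) = 1110111111111111011111101111111110 (34 bits)


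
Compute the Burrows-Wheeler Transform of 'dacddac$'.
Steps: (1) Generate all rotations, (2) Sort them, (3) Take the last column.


Rotations (sorted):
  0: $dacddac -> last char: c
  1: ac$dacdd -> last char: d
  2: acddac$d -> last char: d
  3: c$dacdda -> last char: a
  4: cddac$da -> last char: a
  5: dac$dacd -> last char: d
  6: dacddac$ -> last char: $
  7: ddac$dac -> last char: c


BWT = cddaad$c


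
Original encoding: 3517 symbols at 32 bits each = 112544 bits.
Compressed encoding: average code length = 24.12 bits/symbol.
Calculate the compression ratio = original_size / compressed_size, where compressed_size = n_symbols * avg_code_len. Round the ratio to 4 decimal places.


original_size = n_symbols * orig_bits = 3517 * 32 = 112544 bits
compressed_size = n_symbols * avg_code_len = 3517 * 24.12 = 84830.04 bits
ratio = original_size / compressed_size = 112544 / 84830.04 = 1.3267

Compression ratio = 1.3267


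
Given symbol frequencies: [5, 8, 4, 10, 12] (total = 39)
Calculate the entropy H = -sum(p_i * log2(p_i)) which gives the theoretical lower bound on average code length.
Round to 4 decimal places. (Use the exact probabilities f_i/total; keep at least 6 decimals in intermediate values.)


Per-symbol terms -p_i * log2(p_i) with p_i = f_i/39:
  p = 5/39 = 0.128205: log2(p) = -2.963474, -p*log2(p) = 0.379933
  p = 8/39 = 0.205128: log2(p) = -2.285402, -p*log2(p) = 0.468800
  p = 4/39 = 0.102564: log2(p) = -3.285402, -p*log2(p) = 0.336964
  p = 10/39 = 0.256410: log2(p) = -1.963474, -p*log2(p) = 0.503455
  p = 12/39 = 0.307692: log2(p) = -1.700440, -p*log2(p) = 0.523212
H = 0.379933 + 0.468800 + 0.336964 + 0.503455 + 0.523212 = 2.212364

H = 2.2124 bits/symbol


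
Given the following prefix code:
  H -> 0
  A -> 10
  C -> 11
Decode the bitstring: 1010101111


Decoding step by step:
Bits 10 -> A
Bits 10 -> A
Bits 10 -> A
Bits 11 -> C
Bits 11 -> C


Decoded message: AAACC


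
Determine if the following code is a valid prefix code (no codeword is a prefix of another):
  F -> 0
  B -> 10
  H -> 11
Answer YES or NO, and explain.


Checking each pair (does one codeword prefix another?):
  F='0' vs B='10': no prefix
  F='0' vs H='11': no prefix
  B='10' vs F='0': no prefix
  B='10' vs H='11': no prefix
  H='11' vs F='0': no prefix
  H='11' vs B='10': no prefix
No violation found over all pairs.

YES -- this is a valid prefix code. No codeword is a prefix of any other codeword.


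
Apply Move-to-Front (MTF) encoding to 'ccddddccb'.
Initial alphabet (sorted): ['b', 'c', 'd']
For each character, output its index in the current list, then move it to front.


MTF encoding:
'c': index 1 in ['b', 'c', 'd'] -> ['c', 'b', 'd']
'c': index 0 in ['c', 'b', 'd'] -> ['c', 'b', 'd']
'd': index 2 in ['c', 'b', 'd'] -> ['d', 'c', 'b']
'd': index 0 in ['d', 'c', 'b'] -> ['d', 'c', 'b']
'd': index 0 in ['d', 'c', 'b'] -> ['d', 'c', 'b']
'd': index 0 in ['d', 'c', 'b'] -> ['d', 'c', 'b']
'c': index 1 in ['d', 'c', 'b'] -> ['c', 'd', 'b']
'c': index 0 in ['c', 'd', 'b'] -> ['c', 'd', 'b']
'b': index 2 in ['c', 'd', 'b'] -> ['b', 'c', 'd']


Output: [1, 0, 2, 0, 0, 0, 1, 0, 2]


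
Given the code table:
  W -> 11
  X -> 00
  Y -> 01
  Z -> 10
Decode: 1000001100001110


Decoding:
10 -> Z
00 -> X
00 -> X
11 -> W
00 -> X
00 -> X
11 -> W
10 -> Z


Result: ZXXWXXWZ


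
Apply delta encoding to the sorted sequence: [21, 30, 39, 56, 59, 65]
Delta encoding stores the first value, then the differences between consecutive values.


First value: 21
Deltas:
  30 - 21 = 9
  39 - 30 = 9
  56 - 39 = 17
  59 - 56 = 3
  65 - 59 = 6


Delta encoded: [21, 9, 9, 17, 3, 6]


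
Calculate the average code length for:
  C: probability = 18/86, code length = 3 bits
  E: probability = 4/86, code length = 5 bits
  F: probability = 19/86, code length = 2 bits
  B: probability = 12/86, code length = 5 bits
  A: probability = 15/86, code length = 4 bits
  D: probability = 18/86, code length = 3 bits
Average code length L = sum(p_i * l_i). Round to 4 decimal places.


Weighted contributions p_i * l_i:
  C: (18/86) * 3 = 54/86
  E: (4/86) * 5 = 20/86
  F: (19/86) * 2 = 38/86
  B: (12/86) * 5 = 60/86
  A: (15/86) * 4 = 60/86
  D: (18/86) * 3 = 54/86
Sum = (54 + 20 + 38 + 60 + 60 + 54)/86 = 286/86

L = 286/86 = 3.3256 bits/symbol


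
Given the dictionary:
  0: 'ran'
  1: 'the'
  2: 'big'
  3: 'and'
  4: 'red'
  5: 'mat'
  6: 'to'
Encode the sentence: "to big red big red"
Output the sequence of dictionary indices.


Look up each word in the dictionary:
  'to' -> 6
  'big' -> 2
  'red' -> 4
  'big' -> 2
  'red' -> 4

Encoded: [6, 2, 4, 2, 4]


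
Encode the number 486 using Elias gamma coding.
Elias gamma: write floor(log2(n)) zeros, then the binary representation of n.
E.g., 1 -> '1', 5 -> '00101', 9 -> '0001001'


num_bits = floor(log2(486)) + 1 = 9
leading_zeros = num_bits - 1 = 8
binary(486) = 111100110

Elias gamma(486) = '00000000' + '111100110' = 00000000111100110 (17 bits)


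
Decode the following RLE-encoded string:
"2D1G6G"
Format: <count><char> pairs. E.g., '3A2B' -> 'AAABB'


Expanding each <count><char> pair:
  2D -> 'DD'
  1G -> 'G'
  6G -> 'GGGGGG'

Decoded = DDGGGGGGG


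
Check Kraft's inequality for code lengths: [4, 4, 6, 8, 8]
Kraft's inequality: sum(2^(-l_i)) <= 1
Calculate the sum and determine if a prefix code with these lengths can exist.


Sum = 2^(-4) + 2^(-4) + 2^(-6) + 2^(-8) + 2^(-8)
    = 0.0625 + 0.0625 + 0.015625 + 0.00390625 + 0.00390625
    = 38/256 = 0.1484375
Since 0.1484375 <= 1, Kraft's inequality IS satisfied.
A prefix code with these lengths CAN exist.

Kraft sum = 0.1484375. Satisfied.


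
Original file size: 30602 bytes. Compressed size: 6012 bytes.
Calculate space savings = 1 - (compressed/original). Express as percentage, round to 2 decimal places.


ratio = compressed/original = 6012/30602 = 0.196458
savings = 1 - ratio = 1 - 0.196458 = 0.803542
as a percentage: 0.803542 * 100 = 80.35%

Space savings = 1 - 6012/30602 = 80.35%


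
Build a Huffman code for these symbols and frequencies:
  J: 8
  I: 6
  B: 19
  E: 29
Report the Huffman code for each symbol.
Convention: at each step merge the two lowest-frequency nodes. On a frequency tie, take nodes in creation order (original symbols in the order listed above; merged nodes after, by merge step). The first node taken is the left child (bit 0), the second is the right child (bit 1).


Huffman tree construction:
Step 1: Merge I(6) + J(8) = 14
Step 2: Merge (I+J)(14) + B(19) = 33
Step 3: Merge E(29) + ((I+J)+B)(33) = 62
Read each symbol's code off the tree from the root (left child = 0, right child = 1).

Codes:
  J: 101 (length 3)
  I: 100 (length 3)
  B: 11 (length 2)
  E: 0 (length 1)
Average code length: 109/62 = 1.7581 bits/symbol


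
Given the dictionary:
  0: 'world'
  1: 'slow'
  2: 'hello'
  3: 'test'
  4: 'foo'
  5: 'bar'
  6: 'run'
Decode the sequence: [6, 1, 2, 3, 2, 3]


Look up each index in the dictionary:
  6 -> 'run'
  1 -> 'slow'
  2 -> 'hello'
  3 -> 'test'
  2 -> 'hello'
  3 -> 'test'

Decoded: "run slow hello test hello test"


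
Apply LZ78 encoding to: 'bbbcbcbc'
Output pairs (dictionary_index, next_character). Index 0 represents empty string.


LZ78 encoding steps:
Dictionary: {0: ''}
Step 1: w='' (idx 0), next='b' -> output (0, 'b'), add 'b' as idx 1
Step 2: w='b' (idx 1), next='b' -> output (1, 'b'), add 'bb' as idx 2
Step 3: w='' (idx 0), next='c' -> output (0, 'c'), add 'c' as idx 3
Step 4: w='b' (idx 1), next='c' -> output (1, 'c'), add 'bc' as idx 4
Step 5: w='bc' (idx 4), end of input -> output (4, '')


Encoded: [(0, 'b'), (1, 'b'), (0, 'c'), (1, 'c'), (4, '')]


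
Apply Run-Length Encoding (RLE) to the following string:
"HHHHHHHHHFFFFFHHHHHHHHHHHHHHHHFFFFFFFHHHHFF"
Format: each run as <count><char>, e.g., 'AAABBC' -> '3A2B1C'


Scanning runs left to right:
  i=0: run of 'H' x 9 -> '9H'
  i=9: run of 'F' x 5 -> '5F'
  i=14: run of 'H' x 16 -> '16H'
  i=30: run of 'F' x 7 -> '7F'
  i=37: run of 'H' x 4 -> '4H'
  i=41: run of 'F' x 2 -> '2F'

RLE = 9H5F16H7F4H2F


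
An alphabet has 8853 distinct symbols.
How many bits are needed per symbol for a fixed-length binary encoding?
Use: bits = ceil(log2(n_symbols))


log2(8853) = 13.112
Bracket: 2^13 = 8192 < 8853 <= 2^14 = 16384
So ceil(log2(8853)) = 14

bits = ceil(log2(8853)) = ceil(13.112) = 14 bits


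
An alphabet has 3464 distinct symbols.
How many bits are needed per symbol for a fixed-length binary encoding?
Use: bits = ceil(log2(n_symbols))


log2(3464) = 11.7582
Bracket: 2^11 = 2048 < 3464 <= 2^12 = 4096
So ceil(log2(3464)) = 12

bits = ceil(log2(3464)) = ceil(11.7582) = 12 bits


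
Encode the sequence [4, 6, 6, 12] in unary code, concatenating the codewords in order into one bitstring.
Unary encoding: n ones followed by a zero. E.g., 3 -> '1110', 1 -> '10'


Encode each number as n ones followed by a terminating 0:
  4 -> 11110 (5 bits)
  6 -> 1111110 (7 bits)
  6 -> 1111110 (7 bits)
  12 -> 1111111111110 (13 bits)
Total length = 5 + 7 + 7 + 13 = 32 bits.

Unary([4, 6, 6, 12]) = 11110111111011111101111111111110 (32 bits)


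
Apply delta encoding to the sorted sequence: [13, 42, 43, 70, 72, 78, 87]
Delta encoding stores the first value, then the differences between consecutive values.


First value: 13
Deltas:
  42 - 13 = 29
  43 - 42 = 1
  70 - 43 = 27
  72 - 70 = 2
  78 - 72 = 6
  87 - 78 = 9


Delta encoded: [13, 29, 1, 27, 2, 6, 9]


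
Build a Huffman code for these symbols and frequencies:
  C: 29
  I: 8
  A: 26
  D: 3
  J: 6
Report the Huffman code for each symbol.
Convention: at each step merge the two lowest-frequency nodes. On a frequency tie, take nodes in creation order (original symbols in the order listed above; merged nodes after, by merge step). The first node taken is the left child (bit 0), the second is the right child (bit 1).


Huffman tree construction:
Step 1: Merge D(3) + J(6) = 9
Step 2: Merge I(8) + (D+J)(9) = 17
Step 3: Merge (I+(D+J))(17) + A(26) = 43
Step 4: Merge C(29) + ((I+(D+J))+A)(43) = 72
Read each symbol's code off the tree from the root (left child = 0, right child = 1).

Codes:
  C: 0 (length 1)
  I: 100 (length 3)
  A: 11 (length 2)
  D: 1010 (length 4)
  J: 1011 (length 4)
Average code length: 141/72 = 1.9583 bits/symbol


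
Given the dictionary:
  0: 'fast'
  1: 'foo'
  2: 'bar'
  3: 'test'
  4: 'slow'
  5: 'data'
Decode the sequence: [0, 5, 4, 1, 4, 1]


Look up each index in the dictionary:
  0 -> 'fast'
  5 -> 'data'
  4 -> 'slow'
  1 -> 'foo'
  4 -> 'slow'
  1 -> 'foo'

Decoded: "fast data slow foo slow foo"


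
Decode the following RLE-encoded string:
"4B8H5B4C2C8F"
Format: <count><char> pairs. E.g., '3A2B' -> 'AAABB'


Expanding each <count><char> pair:
  4B -> 'BBBB'
  8H -> 'HHHHHHHH'
  5B -> 'BBBBB'
  4C -> 'CCCC'
  2C -> 'CC'
  8F -> 'FFFFFFFF'

Decoded = BBBBHHHHHHHHBBBBBCCCCCCFFFFFFFF


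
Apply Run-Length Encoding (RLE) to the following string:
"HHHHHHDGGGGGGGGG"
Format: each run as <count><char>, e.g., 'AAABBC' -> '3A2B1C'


Scanning runs left to right:
  i=0: run of 'H' x 6 -> '6H'
  i=6: run of 'D' x 1 -> '1D'
  i=7: run of 'G' x 9 -> '9G'

RLE = 6H1D9G


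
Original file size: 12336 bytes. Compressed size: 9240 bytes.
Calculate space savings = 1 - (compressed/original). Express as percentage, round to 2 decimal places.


ratio = compressed/original = 9240/12336 = 0.749027
savings = 1 - ratio = 1 - 0.749027 = 0.250973
as a percentage: 0.250973 * 100 = 25.1%

Space savings = 1 - 9240/12336 = 25.1%


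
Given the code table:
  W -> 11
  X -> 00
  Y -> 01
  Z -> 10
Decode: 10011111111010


Decoding:
10 -> Z
01 -> Y
11 -> W
11 -> W
11 -> W
10 -> Z
10 -> Z


Result: ZYWWWZZ


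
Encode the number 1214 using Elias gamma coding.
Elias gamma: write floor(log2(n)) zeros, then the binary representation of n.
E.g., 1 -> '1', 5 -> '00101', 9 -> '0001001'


num_bits = floor(log2(1214)) + 1 = 11
leading_zeros = num_bits - 1 = 10
binary(1214) = 10010111110

Elias gamma(1214) = '0000000000' + '10010111110' = 000000000010010111110 (21 bits)


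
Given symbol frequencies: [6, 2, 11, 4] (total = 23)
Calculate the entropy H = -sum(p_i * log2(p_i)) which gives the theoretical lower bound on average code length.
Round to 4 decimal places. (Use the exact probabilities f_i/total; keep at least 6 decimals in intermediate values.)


Per-symbol terms -p_i * log2(p_i) with p_i = f_i/23:
  p = 6/23 = 0.260870: log2(p) = -1.938599, -p*log2(p) = 0.505722
  p = 2/23 = 0.086957: log2(p) = -3.523562, -p*log2(p) = 0.306397
  p = 11/23 = 0.478261: log2(p) = -1.064130, -p*log2(p) = 0.508932
  p = 4/23 = 0.173913: log2(p) = -2.523562, -p*log2(p) = 0.438880
H = 0.505722 + 0.306397 + 0.508932 + 0.438880 = 1.759931

H = 1.7599 bits/symbol


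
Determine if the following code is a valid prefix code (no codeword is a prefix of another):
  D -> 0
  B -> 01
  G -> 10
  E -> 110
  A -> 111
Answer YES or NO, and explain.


Checking each pair (does one codeword prefix another?):
  D='0' vs B='01': prefix -- VIOLATION

NO -- this is NOT a valid prefix code. D (0) is a prefix of B (01).


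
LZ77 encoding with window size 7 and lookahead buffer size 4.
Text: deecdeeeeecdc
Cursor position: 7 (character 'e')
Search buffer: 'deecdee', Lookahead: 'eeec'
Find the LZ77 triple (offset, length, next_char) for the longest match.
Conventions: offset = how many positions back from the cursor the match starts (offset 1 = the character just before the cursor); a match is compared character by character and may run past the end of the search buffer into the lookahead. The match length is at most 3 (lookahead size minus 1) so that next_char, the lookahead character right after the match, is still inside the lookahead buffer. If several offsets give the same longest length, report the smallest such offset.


Try each offset into the search buffer:
  offset=1 (pos 6, char 'e'): match length 3
  offset=2 (pos 5, char 'e'): match length 3
  offset=3 (pos 4, char 'd'): match length 0
  offset=4 (pos 3, char 'c'): match length 0
  offset=5 (pos 2, char 'e'): match length 1
  offset=6 (pos 1, char 'e'): match length 2
  offset=7 (pos 0, char 'd'): match length 0
Longest match has length 3, found at offsets 1, 2; take the smallest, offset 1.
next_char = character at position 7 + 3 = 10 -> 'c'

Best match: offset=1, length=3 (matching 'eee' starting at position 6)
LZ77 triple: (1, 3, 'c')


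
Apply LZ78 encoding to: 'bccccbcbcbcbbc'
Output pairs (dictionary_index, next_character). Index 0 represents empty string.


LZ78 encoding steps:
Dictionary: {0: ''}
Step 1: w='' (idx 0), next='b' -> output (0, 'b'), add 'b' as idx 1
Step 2: w='' (idx 0), next='c' -> output (0, 'c'), add 'c' as idx 2
Step 3: w='c' (idx 2), next='c' -> output (2, 'c'), add 'cc' as idx 3
Step 4: w='c' (idx 2), next='b' -> output (2, 'b'), add 'cb' as idx 4
Step 5: w='cb' (idx 4), next='c' -> output (4, 'c'), add 'cbc' as idx 5
Step 6: w='b' (idx 1), next='c' -> output (1, 'c'), add 'bc' as idx 6
Step 7: w='b' (idx 1), next='b' -> output (1, 'b'), add 'bb' as idx 7
Step 8: w='c' (idx 2), end of input -> output (2, '')


Encoded: [(0, 'b'), (0, 'c'), (2, 'c'), (2, 'b'), (4, 'c'), (1, 'c'), (1, 'b'), (2, '')]


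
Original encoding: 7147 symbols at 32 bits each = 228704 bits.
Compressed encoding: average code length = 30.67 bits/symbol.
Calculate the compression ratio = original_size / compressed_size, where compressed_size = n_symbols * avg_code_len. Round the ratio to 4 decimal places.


original_size = n_symbols * orig_bits = 7147 * 32 = 228704 bits
compressed_size = n_symbols * avg_code_len = 7147 * 30.67 = 219198.49 bits
ratio = original_size / compressed_size = 228704 / 219198.49 = 1.0434

Compression ratio = 1.0434


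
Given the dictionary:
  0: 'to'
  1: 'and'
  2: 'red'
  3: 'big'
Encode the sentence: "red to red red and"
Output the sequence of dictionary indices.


Look up each word in the dictionary:
  'red' -> 2
  'to' -> 0
  'red' -> 2
  'red' -> 2
  'and' -> 1

Encoded: [2, 0, 2, 2, 1]


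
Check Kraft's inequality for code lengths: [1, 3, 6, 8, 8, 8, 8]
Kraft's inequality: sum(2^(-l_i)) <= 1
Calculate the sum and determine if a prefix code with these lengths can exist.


Sum = 2^(-1) + 2^(-3) + 2^(-6) + 2^(-8) + 2^(-8) + 2^(-8) + 2^(-8)
    = 0.5 + 0.125 + 0.015625 + 0.00390625 + 0.00390625 + 0.00390625 + 0.00390625
    = 168/256 = 0.65625
Since 0.65625 <= 1, Kraft's inequality IS satisfied.
A prefix code with these lengths CAN exist.

Kraft sum = 0.65625. Satisfied.


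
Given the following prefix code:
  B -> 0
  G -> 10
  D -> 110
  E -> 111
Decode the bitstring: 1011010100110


Decoding step by step:
Bits 10 -> G
Bits 110 -> D
Bits 10 -> G
Bits 10 -> G
Bits 0 -> B
Bits 110 -> D


Decoded message: GDGGBD


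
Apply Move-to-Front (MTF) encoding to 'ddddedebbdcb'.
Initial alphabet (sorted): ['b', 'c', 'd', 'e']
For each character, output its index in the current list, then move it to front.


MTF encoding:
'd': index 2 in ['b', 'c', 'd', 'e'] -> ['d', 'b', 'c', 'e']
'd': index 0 in ['d', 'b', 'c', 'e'] -> ['d', 'b', 'c', 'e']
'd': index 0 in ['d', 'b', 'c', 'e'] -> ['d', 'b', 'c', 'e']
'd': index 0 in ['d', 'b', 'c', 'e'] -> ['d', 'b', 'c', 'e']
'e': index 3 in ['d', 'b', 'c', 'e'] -> ['e', 'd', 'b', 'c']
'd': index 1 in ['e', 'd', 'b', 'c'] -> ['d', 'e', 'b', 'c']
'e': index 1 in ['d', 'e', 'b', 'c'] -> ['e', 'd', 'b', 'c']
'b': index 2 in ['e', 'd', 'b', 'c'] -> ['b', 'e', 'd', 'c']
'b': index 0 in ['b', 'e', 'd', 'c'] -> ['b', 'e', 'd', 'c']
'd': index 2 in ['b', 'e', 'd', 'c'] -> ['d', 'b', 'e', 'c']
'c': index 3 in ['d', 'b', 'e', 'c'] -> ['c', 'd', 'b', 'e']
'b': index 2 in ['c', 'd', 'b', 'e'] -> ['b', 'c', 'd', 'e']


Output: [2, 0, 0, 0, 3, 1, 1, 2, 0, 2, 3, 2]


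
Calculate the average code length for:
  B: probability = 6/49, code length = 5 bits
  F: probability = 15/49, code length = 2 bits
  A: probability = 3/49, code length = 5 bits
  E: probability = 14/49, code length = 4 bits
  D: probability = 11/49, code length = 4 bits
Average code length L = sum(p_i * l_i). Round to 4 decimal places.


Weighted contributions p_i * l_i:
  B: (6/49) * 5 = 30/49
  F: (15/49) * 2 = 30/49
  A: (3/49) * 5 = 15/49
  E: (14/49) * 4 = 56/49
  D: (11/49) * 4 = 44/49
Sum = (30 + 30 + 15 + 56 + 44)/49 = 175/49

L = 175/49 = 3.5714 bits/symbol


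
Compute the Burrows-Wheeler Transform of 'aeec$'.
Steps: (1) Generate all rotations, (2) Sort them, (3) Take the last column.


Rotations (sorted):
  0: $aeec -> last char: c
  1: aeec$ -> last char: $
  2: c$aee -> last char: e
  3: ec$ae -> last char: e
  4: eec$a -> last char: a


BWT = c$eea


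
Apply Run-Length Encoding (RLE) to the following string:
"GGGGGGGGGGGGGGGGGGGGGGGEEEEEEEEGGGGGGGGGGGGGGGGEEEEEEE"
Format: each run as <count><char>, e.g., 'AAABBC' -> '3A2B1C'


Scanning runs left to right:
  i=0: run of 'G' x 23 -> '23G'
  i=23: run of 'E' x 8 -> '8E'
  i=31: run of 'G' x 16 -> '16G'
  i=47: run of 'E' x 7 -> '7E'

RLE = 23G8E16G7E


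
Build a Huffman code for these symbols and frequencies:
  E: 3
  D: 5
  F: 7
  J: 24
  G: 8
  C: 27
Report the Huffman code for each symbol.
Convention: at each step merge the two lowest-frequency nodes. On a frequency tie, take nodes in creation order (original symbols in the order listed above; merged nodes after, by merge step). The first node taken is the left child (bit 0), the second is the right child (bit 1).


Huffman tree construction:
Step 1: Merge E(3) + D(5) = 8
Step 2: Merge F(7) + G(8) = 15
Step 3: Merge (E+D)(8) + (F+G)(15) = 23
Step 4: Merge ((E+D)+(F+G))(23) + J(24) = 47
Step 5: Merge C(27) + (((E+D)+(F+G))+J)(47) = 74
Read each symbol's code off the tree from the root (left child = 0, right child = 1).

Codes:
  E: 1000 (length 4)
  D: 1001 (length 4)
  F: 1010 (length 4)
  J: 11 (length 2)
  G: 1011 (length 4)
  C: 0 (length 1)
Average code length: 167/74 = 2.2568 bits/symbol


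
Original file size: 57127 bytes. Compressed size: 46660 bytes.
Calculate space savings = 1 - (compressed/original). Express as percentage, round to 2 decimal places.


ratio = compressed/original = 46660/57127 = 0.816777
savings = 1 - ratio = 1 - 0.816777 = 0.183223
as a percentage: 0.183223 * 100 = 18.32%

Space savings = 1 - 46660/57127 = 18.32%


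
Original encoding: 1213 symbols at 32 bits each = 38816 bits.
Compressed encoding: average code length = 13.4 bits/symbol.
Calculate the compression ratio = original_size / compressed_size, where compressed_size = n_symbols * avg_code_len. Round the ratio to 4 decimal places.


original_size = n_symbols * orig_bits = 1213 * 32 = 38816 bits
compressed_size = n_symbols * avg_code_len = 1213 * 13.4 = 16254.2 bits
ratio = original_size / compressed_size = 38816 / 16254.2 = 2.3881

Compression ratio = 2.3881


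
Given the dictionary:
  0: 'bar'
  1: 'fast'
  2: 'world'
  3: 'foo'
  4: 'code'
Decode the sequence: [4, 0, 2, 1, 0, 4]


Look up each index in the dictionary:
  4 -> 'code'
  0 -> 'bar'
  2 -> 'world'
  1 -> 'fast'
  0 -> 'bar'
  4 -> 'code'

Decoded: "code bar world fast bar code"


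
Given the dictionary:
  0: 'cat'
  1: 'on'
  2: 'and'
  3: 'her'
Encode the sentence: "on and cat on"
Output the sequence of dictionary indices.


Look up each word in the dictionary:
  'on' -> 1
  'and' -> 2
  'cat' -> 0
  'on' -> 1

Encoded: [1, 2, 0, 1]


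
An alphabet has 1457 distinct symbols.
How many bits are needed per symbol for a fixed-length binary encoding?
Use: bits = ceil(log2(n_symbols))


log2(1457) = 10.5088
Bracket: 2^10 = 1024 < 1457 <= 2^11 = 2048
So ceil(log2(1457)) = 11

bits = ceil(log2(1457)) = ceil(10.5088) = 11 bits


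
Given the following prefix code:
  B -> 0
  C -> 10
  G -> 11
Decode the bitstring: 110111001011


Decoding step by step:
Bits 11 -> G
Bits 0 -> B
Bits 11 -> G
Bits 10 -> C
Bits 0 -> B
Bits 10 -> C
Bits 11 -> G


Decoded message: GBGCBCG


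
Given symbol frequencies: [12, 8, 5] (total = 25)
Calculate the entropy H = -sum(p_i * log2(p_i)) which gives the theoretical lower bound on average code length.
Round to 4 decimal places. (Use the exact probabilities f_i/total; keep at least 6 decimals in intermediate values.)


Per-symbol terms -p_i * log2(p_i) with p_i = f_i/25:
  p = 12/25 = 0.480000: log2(p) = -1.058894, -p*log2(p) = 0.508269
  p = 8/25 = 0.320000: log2(p) = -1.643856, -p*log2(p) = 0.526034
  p = 5/25 = 0.200000: log2(p) = -2.321928, -p*log2(p) = 0.464386
H = 0.508269 + 0.526034 + 0.464386 = 1.498689

H = 1.4987 bits/symbol


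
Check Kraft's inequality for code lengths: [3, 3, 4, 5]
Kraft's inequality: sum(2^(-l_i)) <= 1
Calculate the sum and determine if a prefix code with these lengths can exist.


Sum = 2^(-3) + 2^(-3) + 2^(-4) + 2^(-5)
    = 0.125 + 0.125 + 0.0625 + 0.03125
    = 11/32 = 0.34375
Since 0.34375 <= 1, Kraft's inequality IS satisfied.
A prefix code with these lengths CAN exist.

Kraft sum = 0.34375. Satisfied.


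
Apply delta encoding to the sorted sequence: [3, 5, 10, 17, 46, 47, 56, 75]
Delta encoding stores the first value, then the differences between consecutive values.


First value: 3
Deltas:
  5 - 3 = 2
  10 - 5 = 5
  17 - 10 = 7
  46 - 17 = 29
  47 - 46 = 1
  56 - 47 = 9
  75 - 56 = 19


Delta encoded: [3, 2, 5, 7, 29, 1, 9, 19]


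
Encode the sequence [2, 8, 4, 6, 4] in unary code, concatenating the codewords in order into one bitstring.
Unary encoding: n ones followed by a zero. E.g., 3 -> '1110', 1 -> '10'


Encode each number as n ones followed by a terminating 0:
  2 -> 110 (3 bits)
  8 -> 111111110 (9 bits)
  4 -> 11110 (5 bits)
  6 -> 1111110 (7 bits)
  4 -> 11110 (5 bits)
Total length = 3 + 9 + 5 + 7 + 5 = 29 bits.

Unary([2, 8, 4, 6, 4]) = 11011111111011110111111011110 (29 bits)


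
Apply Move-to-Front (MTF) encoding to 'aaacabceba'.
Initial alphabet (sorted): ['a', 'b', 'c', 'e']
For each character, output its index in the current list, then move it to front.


MTF encoding:
'a': index 0 in ['a', 'b', 'c', 'e'] -> ['a', 'b', 'c', 'e']
'a': index 0 in ['a', 'b', 'c', 'e'] -> ['a', 'b', 'c', 'e']
'a': index 0 in ['a', 'b', 'c', 'e'] -> ['a', 'b', 'c', 'e']
'c': index 2 in ['a', 'b', 'c', 'e'] -> ['c', 'a', 'b', 'e']
'a': index 1 in ['c', 'a', 'b', 'e'] -> ['a', 'c', 'b', 'e']
'b': index 2 in ['a', 'c', 'b', 'e'] -> ['b', 'a', 'c', 'e']
'c': index 2 in ['b', 'a', 'c', 'e'] -> ['c', 'b', 'a', 'e']
'e': index 3 in ['c', 'b', 'a', 'e'] -> ['e', 'c', 'b', 'a']
'b': index 2 in ['e', 'c', 'b', 'a'] -> ['b', 'e', 'c', 'a']
'a': index 3 in ['b', 'e', 'c', 'a'] -> ['a', 'b', 'e', 'c']


Output: [0, 0, 0, 2, 1, 2, 2, 3, 2, 3]


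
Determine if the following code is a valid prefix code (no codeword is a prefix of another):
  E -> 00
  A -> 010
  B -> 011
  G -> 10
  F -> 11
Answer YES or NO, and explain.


Checking each pair (does one codeword prefix another?):
  E='00' vs A='010': no prefix
  E='00' vs B='011': no prefix
  E='00' vs G='10': no prefix
  E='00' vs F='11': no prefix
  A='010' vs E='00': no prefix
  A='010' vs B='011': no prefix
  A='010' vs G='10': no prefix
  A='010' vs F='11': no prefix
  B='011' vs E='00': no prefix
  B='011' vs A='010': no prefix
  B='011' vs G='10': no prefix
  B='011' vs F='11': no prefix
  G='10' vs E='00': no prefix
  G='10' vs A='010': no prefix
  G='10' vs B='011': no prefix
  G='10' vs F='11': no prefix
  F='11' vs E='00': no prefix
  F='11' vs A='010': no prefix
  F='11' vs B='011': no prefix
  F='11' vs G='10': no prefix
No violation found over all pairs.

YES -- this is a valid prefix code. No codeword is a prefix of any other codeword.


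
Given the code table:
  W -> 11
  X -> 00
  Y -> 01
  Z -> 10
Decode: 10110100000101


Decoding:
10 -> Z
11 -> W
01 -> Y
00 -> X
00 -> X
01 -> Y
01 -> Y


Result: ZWYXXYY


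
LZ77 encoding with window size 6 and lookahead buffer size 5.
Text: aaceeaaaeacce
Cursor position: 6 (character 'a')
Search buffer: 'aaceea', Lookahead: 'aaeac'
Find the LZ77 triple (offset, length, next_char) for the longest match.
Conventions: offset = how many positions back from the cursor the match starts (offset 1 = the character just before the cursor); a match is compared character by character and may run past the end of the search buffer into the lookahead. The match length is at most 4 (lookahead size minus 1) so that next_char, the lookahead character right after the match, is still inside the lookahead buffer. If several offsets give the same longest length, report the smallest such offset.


Try each offset into the search buffer:
  offset=1 (pos 5, char 'a'): match length 2
  offset=2 (pos 4, char 'e'): match length 0
  offset=3 (pos 3, char 'e'): match length 0
  offset=4 (pos 2, char 'c'): match length 0
  offset=5 (pos 1, char 'a'): match length 1
  offset=6 (pos 0, char 'a'): match length 2
Longest match has length 2, found at offsets 1, 6; take the smallest, offset 1.
next_char = character at position 6 + 2 = 8 -> 'e'

Best match: offset=1, length=2 (matching 'aa' starting at position 5)
LZ77 triple: (1, 2, 'e')


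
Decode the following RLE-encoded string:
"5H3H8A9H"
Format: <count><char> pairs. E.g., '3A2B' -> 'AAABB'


Expanding each <count><char> pair:
  5H -> 'HHHHH'
  3H -> 'HHH'
  8A -> 'AAAAAAAA'
  9H -> 'HHHHHHHHH'

Decoded = HHHHHHHHAAAAAAAAHHHHHHHHH


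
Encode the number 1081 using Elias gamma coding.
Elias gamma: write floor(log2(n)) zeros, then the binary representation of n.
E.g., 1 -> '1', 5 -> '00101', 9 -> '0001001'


num_bits = floor(log2(1081)) + 1 = 11
leading_zeros = num_bits - 1 = 10
binary(1081) = 10000111001

Elias gamma(1081) = '0000000000' + '10000111001' = 000000000010000111001 (21 bits)


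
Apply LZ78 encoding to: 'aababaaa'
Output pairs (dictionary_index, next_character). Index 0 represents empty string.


LZ78 encoding steps:
Dictionary: {0: ''}
Step 1: w='' (idx 0), next='a' -> output (0, 'a'), add 'a' as idx 1
Step 2: w='a' (idx 1), next='b' -> output (1, 'b'), add 'ab' as idx 2
Step 3: w='ab' (idx 2), next='a' -> output (2, 'a'), add 'aba' as idx 3
Step 4: w='a' (idx 1), next='a' -> output (1, 'a'), add 'aa' as idx 4


Encoded: [(0, 'a'), (1, 'b'), (2, 'a'), (1, 'a')]


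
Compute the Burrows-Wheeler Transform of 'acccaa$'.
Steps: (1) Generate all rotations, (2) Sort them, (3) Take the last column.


Rotations (sorted):
  0: $acccaa -> last char: a
  1: a$accca -> last char: a
  2: aa$accc -> last char: c
  3: acccaa$ -> last char: $
  4: caa$acc -> last char: c
  5: ccaa$ac -> last char: c
  6: cccaa$a -> last char: a


BWT = aac$cca


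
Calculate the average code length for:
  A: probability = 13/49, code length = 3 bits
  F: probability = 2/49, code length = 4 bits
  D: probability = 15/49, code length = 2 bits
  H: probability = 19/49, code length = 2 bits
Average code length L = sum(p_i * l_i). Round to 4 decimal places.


Weighted contributions p_i * l_i:
  A: (13/49) * 3 = 39/49
  F: (2/49) * 4 = 8/49
  D: (15/49) * 2 = 30/49
  H: (19/49) * 2 = 38/49
Sum = (39 + 8 + 30 + 38)/49 = 115/49

L = 115/49 = 2.3469 bits/symbol


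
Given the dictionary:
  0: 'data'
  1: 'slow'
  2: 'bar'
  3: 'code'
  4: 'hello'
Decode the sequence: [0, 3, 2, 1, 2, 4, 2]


Look up each index in the dictionary:
  0 -> 'data'
  3 -> 'code'
  2 -> 'bar'
  1 -> 'slow'
  2 -> 'bar'
  4 -> 'hello'
  2 -> 'bar'

Decoded: "data code bar slow bar hello bar"


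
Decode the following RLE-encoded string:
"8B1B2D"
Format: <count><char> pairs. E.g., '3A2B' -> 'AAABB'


Expanding each <count><char> pair:
  8B -> 'BBBBBBBB'
  1B -> 'B'
  2D -> 'DD'

Decoded = BBBBBBBBBDD


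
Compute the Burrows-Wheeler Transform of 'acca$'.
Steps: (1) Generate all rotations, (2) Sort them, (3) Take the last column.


Rotations (sorted):
  0: $acca -> last char: a
  1: a$acc -> last char: c
  2: acca$ -> last char: $
  3: ca$ac -> last char: c
  4: cca$a -> last char: a


BWT = ac$ca


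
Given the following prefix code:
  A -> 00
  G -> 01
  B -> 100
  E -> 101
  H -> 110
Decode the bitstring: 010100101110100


Decoding step by step:
Bits 01 -> G
Bits 01 -> G
Bits 00 -> A
Bits 101 -> E
Bits 110 -> H
Bits 100 -> B


Decoded message: GGAEHB


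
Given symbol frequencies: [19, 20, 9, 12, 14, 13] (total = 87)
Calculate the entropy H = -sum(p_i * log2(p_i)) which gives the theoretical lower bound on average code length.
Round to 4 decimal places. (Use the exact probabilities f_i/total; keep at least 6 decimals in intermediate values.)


Per-symbol terms -p_i * log2(p_i) with p_i = f_i/87:
  p = 19/87 = 0.218391: log2(p) = -2.195016, -p*log2(p) = 0.479371
  p = 20/87 = 0.229885: log2(p) = -2.121015, -p*log2(p) = 0.487590
  p = 9/87 = 0.103448: log2(p) = -3.273018, -p*log2(p) = 0.338588
  p = 12/87 = 0.137931: log2(p) = -2.857981, -p*log2(p) = 0.394204
  p = 14/87 = 0.160920: log2(p) = -2.635589, -p*log2(p) = 0.424118
  p = 13/87 = 0.149425: log2(p) = -2.742504, -p*log2(p) = 0.409799
H = 0.479371 + 0.487590 + 0.338588 + 0.394204 + 0.424118 + 0.409799 = 2.533670

H = 2.5337 bits/symbol


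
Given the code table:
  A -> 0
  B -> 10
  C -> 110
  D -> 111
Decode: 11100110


Decoding:
111 -> D
0 -> A
0 -> A
110 -> C


Result: DAAC


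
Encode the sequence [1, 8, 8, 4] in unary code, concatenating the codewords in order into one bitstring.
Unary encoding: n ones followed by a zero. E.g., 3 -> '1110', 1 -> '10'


Encode each number as n ones followed by a terminating 0:
  1 -> 10 (2 bits)
  8 -> 111111110 (9 bits)
  8 -> 111111110 (9 bits)
  4 -> 11110 (5 bits)
Total length = 2 + 9 + 9 + 5 = 25 bits.

Unary([1, 8, 8, 4]) = 1011111111011111111011110 (25 bits)


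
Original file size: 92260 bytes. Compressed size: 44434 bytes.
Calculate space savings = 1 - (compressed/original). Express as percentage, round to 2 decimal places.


ratio = compressed/original = 44434/92260 = 0.481617
savings = 1 - ratio = 1 - 0.481617 = 0.518383
as a percentage: 0.518383 * 100 = 51.84%

Space savings = 1 - 44434/92260 = 51.84%


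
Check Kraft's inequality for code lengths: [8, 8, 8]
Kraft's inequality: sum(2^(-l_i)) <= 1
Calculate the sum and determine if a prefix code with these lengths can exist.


Sum = 2^(-8) + 2^(-8) + 2^(-8)
    = 0.00390625 + 0.00390625 + 0.00390625
    = 3/256 = 0.01171875
Since 0.01171875 <= 1, Kraft's inequality IS satisfied.
A prefix code with these lengths CAN exist.

Kraft sum = 0.01171875. Satisfied.


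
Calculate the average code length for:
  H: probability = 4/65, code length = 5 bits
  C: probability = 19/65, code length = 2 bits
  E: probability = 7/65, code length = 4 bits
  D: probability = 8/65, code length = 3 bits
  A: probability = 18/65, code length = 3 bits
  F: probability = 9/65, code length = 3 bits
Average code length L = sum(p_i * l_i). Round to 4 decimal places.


Weighted contributions p_i * l_i:
  H: (4/65) * 5 = 20/65
  C: (19/65) * 2 = 38/65
  E: (7/65) * 4 = 28/65
  D: (8/65) * 3 = 24/65
  A: (18/65) * 3 = 54/65
  F: (9/65) * 3 = 27/65
Sum = (20 + 38 + 28 + 24 + 54 + 27)/65 = 191/65

L = 191/65 = 2.9385 bits/symbol


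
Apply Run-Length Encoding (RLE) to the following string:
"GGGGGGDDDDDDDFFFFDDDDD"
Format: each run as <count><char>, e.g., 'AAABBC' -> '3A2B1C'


Scanning runs left to right:
  i=0: run of 'G' x 6 -> '6G'
  i=6: run of 'D' x 7 -> '7D'
  i=13: run of 'F' x 4 -> '4F'
  i=17: run of 'D' x 5 -> '5D'

RLE = 6G7D4F5D


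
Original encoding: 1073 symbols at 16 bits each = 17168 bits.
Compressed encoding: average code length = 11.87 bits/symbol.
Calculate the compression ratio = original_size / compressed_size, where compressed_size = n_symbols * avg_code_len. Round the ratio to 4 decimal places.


original_size = n_symbols * orig_bits = 1073 * 16 = 17168 bits
compressed_size = n_symbols * avg_code_len = 1073 * 11.87 = 12736.51 bits
ratio = original_size / compressed_size = 17168 / 12736.51 = 1.3479

Compression ratio = 1.3479


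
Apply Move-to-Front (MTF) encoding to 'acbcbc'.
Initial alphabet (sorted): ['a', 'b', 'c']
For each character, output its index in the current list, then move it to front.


MTF encoding:
'a': index 0 in ['a', 'b', 'c'] -> ['a', 'b', 'c']
'c': index 2 in ['a', 'b', 'c'] -> ['c', 'a', 'b']
'b': index 2 in ['c', 'a', 'b'] -> ['b', 'c', 'a']
'c': index 1 in ['b', 'c', 'a'] -> ['c', 'b', 'a']
'b': index 1 in ['c', 'b', 'a'] -> ['b', 'c', 'a']
'c': index 1 in ['b', 'c', 'a'] -> ['c', 'b', 'a']


Output: [0, 2, 2, 1, 1, 1]


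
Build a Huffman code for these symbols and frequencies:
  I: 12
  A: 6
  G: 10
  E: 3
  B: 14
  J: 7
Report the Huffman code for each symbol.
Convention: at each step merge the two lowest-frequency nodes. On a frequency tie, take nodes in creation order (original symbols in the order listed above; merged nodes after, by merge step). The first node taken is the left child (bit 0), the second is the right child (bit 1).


Huffman tree construction:
Step 1: Merge E(3) + A(6) = 9
Step 2: Merge J(7) + (E+A)(9) = 16
Step 3: Merge G(10) + I(12) = 22
Step 4: Merge B(14) + (J+(E+A))(16) = 30
Step 5: Merge (G+I)(22) + (B+(J+(E+A)))(30) = 52
Read each symbol's code off the tree from the root (left child = 0, right child = 1).

Codes:
  I: 01 (length 2)
  A: 1111 (length 4)
  G: 00 (length 2)
  E: 1110 (length 4)
  B: 10 (length 2)
  J: 110 (length 3)
Average code length: 129/52 = 2.4808 bits/symbol


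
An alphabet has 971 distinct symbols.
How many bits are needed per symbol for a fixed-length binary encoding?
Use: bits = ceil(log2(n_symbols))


log2(971) = 9.9233
Bracket: 2^9 = 512 < 971 <= 2^10 = 1024
So ceil(log2(971)) = 10

bits = ceil(log2(971)) = ceil(9.9233) = 10 bits


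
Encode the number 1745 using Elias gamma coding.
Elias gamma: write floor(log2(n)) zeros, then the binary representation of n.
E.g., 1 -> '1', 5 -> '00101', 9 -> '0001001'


num_bits = floor(log2(1745)) + 1 = 11
leading_zeros = num_bits - 1 = 10
binary(1745) = 11011010001

Elias gamma(1745) = '0000000000' + '11011010001' = 000000000011011010001 (21 bits)


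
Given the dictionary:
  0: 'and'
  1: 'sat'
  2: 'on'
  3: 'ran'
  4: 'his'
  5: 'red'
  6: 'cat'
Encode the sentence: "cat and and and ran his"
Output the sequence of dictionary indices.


Look up each word in the dictionary:
  'cat' -> 6
  'and' -> 0
  'and' -> 0
  'and' -> 0
  'ran' -> 3
  'his' -> 4

Encoded: [6, 0, 0, 0, 3, 4]


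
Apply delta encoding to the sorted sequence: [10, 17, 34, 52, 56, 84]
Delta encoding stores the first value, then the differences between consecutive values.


First value: 10
Deltas:
  17 - 10 = 7
  34 - 17 = 17
  52 - 34 = 18
  56 - 52 = 4
  84 - 56 = 28


Delta encoded: [10, 7, 17, 18, 4, 28]


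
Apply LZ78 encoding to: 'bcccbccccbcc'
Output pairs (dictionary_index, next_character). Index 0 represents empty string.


LZ78 encoding steps:
Dictionary: {0: ''}
Step 1: w='' (idx 0), next='b' -> output (0, 'b'), add 'b' as idx 1
Step 2: w='' (idx 0), next='c' -> output (0, 'c'), add 'c' as idx 2
Step 3: w='c' (idx 2), next='c' -> output (2, 'c'), add 'cc' as idx 3
Step 4: w='b' (idx 1), next='c' -> output (1, 'c'), add 'bc' as idx 4
Step 5: w='cc' (idx 3), next='c' -> output (3, 'c'), add 'ccc' as idx 5
Step 6: w='bc' (idx 4), next='c' -> output (4, 'c'), add 'bcc' as idx 6


Encoded: [(0, 'b'), (0, 'c'), (2, 'c'), (1, 'c'), (3, 'c'), (4, 'c')]


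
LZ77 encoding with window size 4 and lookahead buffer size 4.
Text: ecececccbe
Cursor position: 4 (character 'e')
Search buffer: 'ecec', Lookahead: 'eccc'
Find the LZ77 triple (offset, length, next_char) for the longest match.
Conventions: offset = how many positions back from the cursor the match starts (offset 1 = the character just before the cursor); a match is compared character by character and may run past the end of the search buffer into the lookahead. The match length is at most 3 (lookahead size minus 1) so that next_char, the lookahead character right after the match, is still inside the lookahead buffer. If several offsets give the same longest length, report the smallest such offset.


Try each offset into the search buffer:
  offset=1 (pos 3, char 'c'): match length 0
  offset=2 (pos 2, char 'e'): match length 2
  offset=3 (pos 1, char 'c'): match length 0
  offset=4 (pos 0, char 'e'): match length 2
Longest match has length 2, found at offsets 2, 4; take the smallest, offset 2.
next_char = character at position 4 + 2 = 6 -> 'c'

Best match: offset=2, length=2 (matching 'ec' starting at position 2)
LZ77 triple: (2, 2, 'c')


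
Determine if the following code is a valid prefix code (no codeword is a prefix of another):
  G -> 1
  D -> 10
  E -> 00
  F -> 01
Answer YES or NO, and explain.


Checking each pair (does one codeword prefix another?):
  G='1' vs D='10': prefix -- VIOLATION

NO -- this is NOT a valid prefix code. G (1) is a prefix of D (10).
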